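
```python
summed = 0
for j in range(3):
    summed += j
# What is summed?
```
Trace:
  summed=0
  summed=0, j=0
  summed=1, j=1
  summed=3, j=2

Final answer: 3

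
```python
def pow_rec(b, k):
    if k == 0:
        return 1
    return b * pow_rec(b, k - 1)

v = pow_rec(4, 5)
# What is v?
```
Call trace:
pow_rec(b=4, k=5)
  pow_rec(b=4, k=4)
    pow_rec(b=4, k=3)
      pow_rec(b=4, k=2)
        pow_rec(b=4, k=1)
          pow_rec(b=4, k=0)
          -> return 1
        -> return 4
      -> return 16
    -> return 64
  -> return 256
-> return 1024

Final answer: 1024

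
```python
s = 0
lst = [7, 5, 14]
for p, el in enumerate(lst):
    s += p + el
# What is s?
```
Trace:
  s=0
  s=7, p=0, el=7
  s=13, p=1, el=5
  s=29, p=2, el=14

Final answer: 29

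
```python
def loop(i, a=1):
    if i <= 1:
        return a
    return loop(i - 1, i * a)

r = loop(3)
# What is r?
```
Call trace:
loop(i=3, a=1)
  loop(i=2, a=3)
    loop(i=1, a=6)
    -> return 6
  -> return 6
-> return 6

Final answer: 6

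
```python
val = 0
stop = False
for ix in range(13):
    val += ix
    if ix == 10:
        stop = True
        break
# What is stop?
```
Trace:
  val=0
  val=0, stop=False
  val=0, stop=False, ix=0
  val=1, stop=False, ix=1
  val=3, stop=False, ix=2
  val=6, stop=False, ix=3
  val=10, stop=False, ix=4
  val=15, stop=False, ix=5
  val=21, stop=False, ix=6
  val=28, stop=False, ix=7
  val=36, stop=False, ix=8
  val=45, stop=False, ix=9
  val=55, stop=True, ix=10

Final answer: True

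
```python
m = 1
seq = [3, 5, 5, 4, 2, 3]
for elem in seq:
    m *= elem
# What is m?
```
Trace:
  m=1
  m=3, elem=3
  m=15, elem=5
  m=75, elem=5
  m=300, elem=4
  m=600, elem=2
  m=1800, elem=3

Final answer: 1800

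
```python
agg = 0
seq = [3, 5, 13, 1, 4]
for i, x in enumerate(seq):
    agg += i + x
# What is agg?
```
Trace:
  agg=0
  agg=3, i=0, x=3
  agg=9, i=1, x=5
  agg=24, i=2, x=13
  agg=28, i=3, x=1
  agg=36, i=4, x=4

Final answer: 36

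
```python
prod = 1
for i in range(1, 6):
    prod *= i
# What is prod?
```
Trace:
  prod=1
  prod=1, i=1
  prod=2, i=2
  prod=6, i=3
  prod=24, i=4
  prod=120, i=5

Final answer: 120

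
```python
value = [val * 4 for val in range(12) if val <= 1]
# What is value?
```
Trace:
  val=0
  val=1
  val=2
  val=3
  val=4
  val=5
  val=6
  val=7
  val=8
  val=9
  val=10
  val=11
  value=[0, 4]

Final answer: [0, 4]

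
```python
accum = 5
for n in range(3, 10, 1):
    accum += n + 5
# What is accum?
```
Trace:
  accum=5
  accum=13, n=3
  accum=22, n=4
  accum=32, n=5
  accum=43, n=6
  accum=55, n=7
  accum=68, n=8
  accum=82, n=9

Final answer: 82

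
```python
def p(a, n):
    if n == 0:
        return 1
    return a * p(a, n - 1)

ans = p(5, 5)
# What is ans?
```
Call trace:
p(a=5, n=5)
  p(a=5, n=4)
    p(a=5, n=3)
      p(a=5, n=2)
        p(a=5, n=1)
          p(a=5, n=0)
          -> return 1
        -> return 5
      -> return 25
    -> return 125
  -> return 625
-> return 3125

Final answer: 3125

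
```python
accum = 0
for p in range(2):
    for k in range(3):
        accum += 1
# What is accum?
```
Trace:
  accum=0
  accum=1, p=0, k=0
  accum=2, p=0, k=1
  accum=3, p=0, k=2
  accum=4, p=1, k=0
  accum=5, p=1, k=1
  accum=6, p=1, k=2

Final answer: 6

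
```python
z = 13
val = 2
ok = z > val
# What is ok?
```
Trace:
  z=13
  z=13, val=2
  z=13, val=2, ok=True

Final answer: True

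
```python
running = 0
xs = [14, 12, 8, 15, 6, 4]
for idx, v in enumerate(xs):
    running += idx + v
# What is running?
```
Trace:
  running=0
  running=14, idx=0, v=14
  running=27, idx=1, v=12
  running=37, idx=2, v=8
  running=55, idx=3, v=15
  running=65, idx=4, v=6
  running=74, idx=5, v=4

Final answer: 74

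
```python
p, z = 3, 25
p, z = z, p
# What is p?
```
Trace:
  p=3, z=25
  p=25, z=3

Final answer: 25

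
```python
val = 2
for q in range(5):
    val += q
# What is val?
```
Trace:
  val=2
  val=2, q=0
  val=3, q=1
  val=5, q=2
  val=8, q=3
  val=12, q=4

Final answer: 12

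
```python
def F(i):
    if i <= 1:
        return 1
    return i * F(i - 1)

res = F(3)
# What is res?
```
Call trace:
F(i=3)
  F(i=2)
    F(i=1)
    -> return 1
  -> return 2
-> return 6

Final answer: 6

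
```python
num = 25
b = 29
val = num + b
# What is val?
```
Trace:
  num=25
  num=25, b=29
  num=25, b=29, val=54

Final answer: 54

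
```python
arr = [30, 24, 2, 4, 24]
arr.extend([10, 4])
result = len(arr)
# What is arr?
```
Trace:
  arr=[30, 24, 2, 4, 24]
  arr=[30, 24, 2, 4, 24, 10, 4]
  arr=[30, 24, 2, 4, 24, 10, 4], result=7

Final answer: [30, 24, 2, 4, 24, 10, 4]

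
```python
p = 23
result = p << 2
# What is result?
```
Trace:
  p=23
  p=23, result=92

Final answer: 92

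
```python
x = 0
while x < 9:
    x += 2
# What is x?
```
Trace:
  x=0
  x=2
  x=4
  x=6
  x=8
  x=10

Final answer: 10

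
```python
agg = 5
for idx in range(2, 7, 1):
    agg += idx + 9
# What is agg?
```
Trace:
  agg=5
  agg=16, idx=2
  agg=28, idx=3
  agg=41, idx=4
  agg=55, idx=5
  agg=70, idx=6

Final answer: 70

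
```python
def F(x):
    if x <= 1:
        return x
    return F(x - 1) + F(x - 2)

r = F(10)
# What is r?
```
Call trace (a repeated sub-call is expanded the first time; later identical calls just restate its return value):
F(x=10)
  F(x=9)
    F(x=8)
      F(x=7)
        F(x=6)
          F(x=5)
            F(x=4)
              F(x=3)
                F(x=2)
                  F(x=1)
                  -> return 1
                  F(x=0)
                  -> return 0
                -> return 1
                F(x=1)
                -> return 1
              -> return 2
              F(x=2) -> return 1  (same call as traced above)
            -> return 3
            F(x=3) -> return 2  (same call as traced above)
          -> return 5
          F(x=4) -> return 3  (same call as traced above)
        -> return 8
        F(x=5) -> return 5  (same call as traced above)
      -> return 13
      F(x=6) -> return 8  (same call as traced above)
    -> return 21
    F(x=7) -> return 13  (same call as traced above)
  -> return 34
  F(x=8) -> return 21  (same call as traced above)
-> return 55

Final answer: 55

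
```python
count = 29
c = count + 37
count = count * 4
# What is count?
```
Trace:
  count=29
  count=29, c=66
  count=116, c=66

Final answer: 116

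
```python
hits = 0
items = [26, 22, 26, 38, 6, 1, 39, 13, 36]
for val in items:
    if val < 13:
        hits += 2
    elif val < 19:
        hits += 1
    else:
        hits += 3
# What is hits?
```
Trace:
  hits=0
  hits=3, val=26
  hits=6, val=22
  hits=9, val=26
  hits=12, val=38
  hits=14, val=6
  hits=16, val=1
  hits=19, val=39
  hits=20, val=13
  hits=23, val=36

Final answer: 23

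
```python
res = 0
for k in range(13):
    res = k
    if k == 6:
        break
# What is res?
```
Trace:
  res=0
  res=0, k=0
  res=1, k=1
  res=2, k=2
  res=3, k=3
  res=4, k=4
  res=5, k=5
  res=6, k=6

Final answer: 6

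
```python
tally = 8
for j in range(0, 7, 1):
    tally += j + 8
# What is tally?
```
Trace:
  tally=8
  tally=16, j=0
  tally=25, j=1
  tally=35, j=2
  tally=46, j=3
  tally=58, j=4
  tally=71, j=5
  tally=85, j=6

Final answer: 85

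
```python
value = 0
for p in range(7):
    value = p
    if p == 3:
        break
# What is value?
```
Trace:
  value=0
  value=0, p=0
  value=1, p=1
  value=2, p=2
  value=3, p=3

Final answer: 3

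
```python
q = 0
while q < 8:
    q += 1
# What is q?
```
Trace:
  q=0
  q=1
  q=2
  q=3
  q=4
  q=5
  q=6
  q=7
  q=8

Final answer: 8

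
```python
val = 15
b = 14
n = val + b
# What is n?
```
Trace:
  val=15
  val=15, b=14
  val=15, b=14, n=29

Final answer: 29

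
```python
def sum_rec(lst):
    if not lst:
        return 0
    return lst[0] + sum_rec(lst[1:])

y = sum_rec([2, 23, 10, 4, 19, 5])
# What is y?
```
Call trace:
sum_rec(lst=[2, 23, 10, 4, 19, 5])
  sum_rec(lst=[23, 10, 4, 19, 5])
    sum_rec(lst=[10, 4, 19, 5])
      sum_rec(lst=[4, 19, 5])
        sum_rec(lst=[19, 5])
          sum_rec(lst=[5])
            sum_rec(lst=[])
            -> return 0
          -> return 5
        -> return 24
      -> return 28
    -> return 38
  -> return 61
-> return 63

Final answer: 63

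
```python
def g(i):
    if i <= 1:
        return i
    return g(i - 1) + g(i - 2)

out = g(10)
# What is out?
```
Call trace (a repeated sub-call is expanded the first time; later identical calls just restate its return value):
g(i=10)
  g(i=9)
    g(i=8)
      g(i=7)
        g(i=6)
          g(i=5)
            g(i=4)
              g(i=3)
                g(i=2)
                  g(i=1)
                  -> return 1
                  g(i=0)
                  -> return 0
                -> return 1
                g(i=1)
                -> return 1
              -> return 2
              g(i=2) -> return 1  (same call as traced above)
            -> return 3
            g(i=3) -> return 2  (same call as traced above)
          -> return 5
          g(i=4) -> return 3  (same call as traced above)
        -> return 8
        g(i=5) -> return 5  (same call as traced above)
      -> return 13
      g(i=6) -> return 8  (same call as traced above)
    -> return 21
    g(i=7) -> return 13  (same call as traced above)
  -> return 34
  g(i=8) -> return 21  (same call as traced above)
-> return 55

Final answer: 55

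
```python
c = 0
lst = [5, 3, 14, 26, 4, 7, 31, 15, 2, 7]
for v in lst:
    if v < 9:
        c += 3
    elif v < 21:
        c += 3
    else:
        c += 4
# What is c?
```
Trace:
  c=0
  c=3, v=5
  c=6, v=3
  c=9, v=14
  c=13, v=26
  c=16, v=4
  c=19, v=7
  c=23, v=31
  c=26, v=15
  c=29, v=2
  c=32, v=7

Final answer: 32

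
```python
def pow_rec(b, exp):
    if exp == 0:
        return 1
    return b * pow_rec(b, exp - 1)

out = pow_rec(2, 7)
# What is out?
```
Call trace:
pow_rec(b=2, exp=7)
  pow_rec(b=2, exp=6)
    pow_rec(b=2, exp=5)
      pow_rec(b=2, exp=4)
        pow_rec(b=2, exp=3)
          pow_rec(b=2, exp=2)
            pow_rec(b=2, exp=1)
              pow_rec(b=2, exp=0)
              -> return 1
            -> return 2
          -> return 4
        -> return 8
      -> return 16
    -> return 32
  -> return 64
-> return 128

Final answer: 128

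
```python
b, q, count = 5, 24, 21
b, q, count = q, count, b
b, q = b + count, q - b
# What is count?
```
Trace:
  b=5, q=24, count=21
  b=24, q=21, count=5
  b=29, q=-3, count=5

Final answer: 5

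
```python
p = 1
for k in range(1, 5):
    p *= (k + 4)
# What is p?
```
Trace:
  p=1
  p=5, k=1
  p=30, k=2
  p=210, k=3
  p=1680, k=4

Final answer: 1680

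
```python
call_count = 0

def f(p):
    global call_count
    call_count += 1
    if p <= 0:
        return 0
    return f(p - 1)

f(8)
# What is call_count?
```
Call trace:
f(p=8)
  f(p=7)
    f(p=6)
      f(p=5)
        f(p=4)
          f(p=3)
            f(p=2)
              f(p=1)
                f(p=0)
                -> return 0
              -> return 0
            -> return 0
          -> return 0
        -> return 0
      -> return 0
    -> return 0
  -> return 0
-> return 0

call_count is incremented once per call. f is entered once for each p = 8, 7, 6, 5, 4, 3, 2, 1, 0 (the p <= 0 call returns without recursing), i.e. 8 + 1 calls.
call_count = 9

Final answer: 9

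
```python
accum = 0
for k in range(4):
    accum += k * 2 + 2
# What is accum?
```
Trace:
  accum=0
  accum=2, k=0
  accum=6, k=1
  accum=12, k=2
  accum=20, k=3

Final answer: 20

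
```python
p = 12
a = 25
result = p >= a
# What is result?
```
Trace:
  p=12
  p=12, a=25
  p=12, a=25, result=False

Final answer: False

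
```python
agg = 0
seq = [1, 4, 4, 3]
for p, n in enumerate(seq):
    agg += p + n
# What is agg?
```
Trace:
  agg=0
  agg=1, p=0, n=1
  agg=6, p=1, n=4
  agg=12, p=2, n=4
  agg=18, p=3, n=3

Final answer: 18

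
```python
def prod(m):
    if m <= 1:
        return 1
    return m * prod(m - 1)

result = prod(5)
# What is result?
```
Call trace:
prod(m=5)
  prod(m=4)
    prod(m=3)
      prod(m=2)
        prod(m=1)
        -> return 1
      -> return 2
    -> return 6
  -> return 24
-> return 120

Final answer: 120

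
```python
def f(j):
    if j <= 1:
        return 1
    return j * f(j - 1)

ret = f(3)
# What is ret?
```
Call trace:
f(j=3)
  f(j=2)
    f(j=1)
    -> return 1
  -> return 2
-> return 6

Final answer: 6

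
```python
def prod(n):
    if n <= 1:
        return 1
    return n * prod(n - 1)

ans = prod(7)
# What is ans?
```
Call trace:
prod(n=7)
  prod(n=6)
    prod(n=5)
      prod(n=4)
        prod(n=3)
          prod(n=2)
            prod(n=1)
            -> return 1
          -> return 2
        -> return 6
      -> return 24
    -> return 120
  -> return 720
-> return 5040

Final answer: 5040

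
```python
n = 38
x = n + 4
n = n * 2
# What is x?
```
Trace:
  n=38
  n=38, x=42
  n=76, x=42

Final answer: 42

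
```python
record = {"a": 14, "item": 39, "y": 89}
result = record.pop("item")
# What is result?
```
Trace:
  record={'a': 14, 'item': 39, 'y': 89}
  record={'a': 14, 'y': 89}, result=39

Final answer: 39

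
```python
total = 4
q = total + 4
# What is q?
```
Trace:
  total=4
  total=4, q=8

Final answer: 8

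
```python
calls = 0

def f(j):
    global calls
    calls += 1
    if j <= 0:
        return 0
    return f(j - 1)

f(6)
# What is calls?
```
Call trace:
f(j=6)
  f(j=5)
    f(j=4)
      f(j=3)
        f(j=2)
          f(j=1)
            f(j=0)
            -> return 0
          -> return 0
        -> return 0
      -> return 0
    -> return 0
  -> return 0
-> return 0

calls is incremented once per call. f is entered once for each j = 6, 5, 4, 3, 2, 1, 0 (the j <= 0 call returns without recursing), i.e. 6 + 1 calls.
calls = 7

Final answer: 7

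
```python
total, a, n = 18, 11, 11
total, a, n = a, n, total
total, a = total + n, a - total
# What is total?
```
Trace:
  total=18, a=11, n=11
  total=11, a=11, n=18
  total=29, a=0, n=18

Final answer: 29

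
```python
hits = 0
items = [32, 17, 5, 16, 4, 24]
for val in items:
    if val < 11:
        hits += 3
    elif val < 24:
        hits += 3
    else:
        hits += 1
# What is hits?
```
Trace:
  hits=0
  hits=1, val=32
  hits=4, val=17
  hits=7, val=5
  hits=10, val=16
  hits=13, val=4
  hits=14, val=24

Final answer: 14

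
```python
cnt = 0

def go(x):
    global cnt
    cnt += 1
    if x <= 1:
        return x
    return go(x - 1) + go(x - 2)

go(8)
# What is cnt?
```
Call trace (a repeated sub-call is expanded the first time; later identical calls just restate its return value):
go(x=8)
  go(x=7)
    go(x=6)
      go(x=5)
        go(x=4)
          go(x=3)
            go(x=2)
              go(x=1)
              -> return 1
              go(x=0)
              -> return 0
            -> return 1
            go(x=1)
            -> return 1
          -> return 2
          go(x=2) -> return 1  (same call as traced above)
        -> return 3
        go(x=3) -> return 2  (same call as traced above)
      -> return 5
      go(x=4) -> return 3  (same call as traced above)
    -> return 8
    go(x=5) -> return 5  (same call as traced above)
  -> return 13
  go(x=6) -> return 8  (same call as traced above)
-> return 21

cnt is incremented once per call, so count the calls in each subtree. Let C(x) = number of calls made by go(x).
C(0) = C(1) = 1 (base case, no recursion); C(x) = 1 + C(x - 1) + C(x - 2) otherwise.
C(2) = 1 + C(1) + C(0) = 1 + 1 + 1 = 3
C(3) = 1 + C(2) + C(1) = 1 + 3 + 1 = 5
C(4) = 1 + C(3) + C(2) = 1 + 5 + 3 = 9
C(5) = 1 + C(4) + C(3) = 1 + 9 + 5 = 15
C(6) = 1 + C(5) + C(4) = 1 + 15 + 9 = 25
C(7) = 1 + C(6) + C(5) = 1 + 25 + 15 = 41
C(8) = 1 + C(7) + C(6) = 1 + 41 + 25 = 67
cnt = C(8) = 67

Final answer: 67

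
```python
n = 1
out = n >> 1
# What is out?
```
Trace:
  n=1
  n=1, out=0

Final answer: 0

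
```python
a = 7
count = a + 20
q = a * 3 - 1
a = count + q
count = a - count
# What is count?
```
Trace:
  a=7
  a=7, count=27
  a=7, count=27, q=20
  a=47, count=27, q=20
  a=47, count=20, q=20

Final answer: 20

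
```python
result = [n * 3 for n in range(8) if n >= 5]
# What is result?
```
Trace:
  n=0
  n=1
  n=2
  n=3
  n=4
  n=5
  n=6
  n=7
  result=[15, 18, 21]

Final answer: [15, 18, 21]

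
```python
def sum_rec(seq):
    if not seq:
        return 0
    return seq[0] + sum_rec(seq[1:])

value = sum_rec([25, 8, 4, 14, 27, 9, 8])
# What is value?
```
Call trace:
sum_rec(seq=[25, 8, 4, 14, 27, 9, 8])
  sum_rec(seq=[8, 4, 14, 27, 9, 8])
    sum_rec(seq=[4, 14, 27, 9, 8])
      sum_rec(seq=[14, 27, 9, 8])
        sum_rec(seq=[27, 9, 8])
          sum_rec(seq=[9, 8])
            sum_rec(seq=[8])
              sum_rec(seq=[])
              -> return 0
            -> return 8
          -> return 17
        -> return 44
      -> return 58
    -> return 62
  -> return 70
-> return 95

Final answer: 95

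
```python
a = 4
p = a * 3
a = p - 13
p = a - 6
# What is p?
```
Trace:
  a=4
  a=4, p=12
  a=-1, p=12
  a=-1, p=-7

Final answer: -7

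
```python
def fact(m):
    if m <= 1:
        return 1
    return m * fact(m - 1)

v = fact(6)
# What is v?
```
Call trace:
fact(m=6)
  fact(m=5)
    fact(m=4)
      fact(m=3)
        fact(m=2)
          fact(m=1)
          -> return 1
        -> return 2
      -> return 6
    -> return 24
  -> return 120
-> return 720

Final answer: 720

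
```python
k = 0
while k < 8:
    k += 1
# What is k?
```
Trace:
  k=0
  k=1
  k=2
  k=3
  k=4
  k=5
  k=6
  k=7
  k=8

Final answer: 8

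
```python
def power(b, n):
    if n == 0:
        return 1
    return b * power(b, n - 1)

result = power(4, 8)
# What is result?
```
Call trace:
power(b=4, n=8)
  power(b=4, n=7)
    power(b=4, n=6)
      power(b=4, n=5)
        power(b=4, n=4)
          power(b=4, n=3)
            power(b=4, n=2)
              power(b=4, n=1)
                power(b=4, n=0)
                -> return 1
              -> return 4
            -> return 16
          -> return 64
        -> return 256
      -> return 1024
    -> return 4096
  -> return 16384
-> return 65536

Final answer: 65536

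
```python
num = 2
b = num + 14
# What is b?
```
Trace:
  num=2
  num=2, b=16

Final answer: 16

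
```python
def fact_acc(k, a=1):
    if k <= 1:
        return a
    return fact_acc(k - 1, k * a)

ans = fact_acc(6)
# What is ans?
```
Call trace:
fact_acc(k=6, a=1)
  fact_acc(k=5, a=6)
    fact_acc(k=4, a=30)
      fact_acc(k=3, a=120)
        fact_acc(k=2, a=360)
          fact_acc(k=1, a=720)
          -> return 720
        -> return 720
      -> return 720
    -> return 720
  -> return 720
-> return 720

Final answer: 720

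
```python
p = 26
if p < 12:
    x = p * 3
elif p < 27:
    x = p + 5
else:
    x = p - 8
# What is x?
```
Trace:
  p=26
  p=26, x=31

Final answer: 31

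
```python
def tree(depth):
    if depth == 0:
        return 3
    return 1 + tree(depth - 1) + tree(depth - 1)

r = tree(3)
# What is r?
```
Call trace (a repeated sub-call is expanded the first time; later identical calls just restate its return value):
tree(depth=3)
  tree(depth=2)
    tree(depth=1)
      tree(depth=0)
      -> return 3
      tree(depth=0)
      -> return 3
    -> return 7
    tree(depth=1) -> return 7  (same call as traced above)
  -> return 15
  tree(depth=2) -> return 15  (same call as traced above)
-> return 31

Final answer: 31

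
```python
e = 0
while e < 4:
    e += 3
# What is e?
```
Trace:
  e=0
  e=3
  e=6

Final answer: 6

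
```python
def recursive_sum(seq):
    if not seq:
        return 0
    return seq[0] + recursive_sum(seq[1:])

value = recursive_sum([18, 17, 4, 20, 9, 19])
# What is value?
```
Call trace:
recursive_sum(seq=[18, 17, 4, 20, 9, 19])
  recursive_sum(seq=[17, 4, 20, 9, 19])
    recursive_sum(seq=[4, 20, 9, 19])
      recursive_sum(seq=[20, 9, 19])
        recursive_sum(seq=[9, 19])
          recursive_sum(seq=[19])
            recursive_sum(seq=[])
            -> return 0
          -> return 19
        -> return 28
      -> return 48
    -> return 52
  -> return 69
-> return 87

Final answer: 87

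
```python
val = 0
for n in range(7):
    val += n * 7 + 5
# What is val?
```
Trace:
  val=0
  val=5, n=0
  val=17, n=1
  val=36, n=2
  val=62, n=3
  val=95, n=4
  val=135, n=5
  val=182, n=6

Final answer: 182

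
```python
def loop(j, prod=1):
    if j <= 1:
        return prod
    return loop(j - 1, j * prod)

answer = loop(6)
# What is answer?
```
Call trace:
loop(j=6, prod=1)
  loop(j=5, prod=6)
    loop(j=4, prod=30)
      loop(j=3, prod=120)
        loop(j=2, prod=360)
          loop(j=1, prod=720)
          -> return 720
        -> return 720
      -> return 720
    -> return 720
  -> return 720
-> return 720

Final answer: 720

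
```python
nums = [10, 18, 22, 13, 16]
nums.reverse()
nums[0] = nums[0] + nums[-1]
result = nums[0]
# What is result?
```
Trace:
  nums=[10, 18, 22, 13, 16]
  nums=[16, 13, 22, 18, 10]
  nums=[26, 13, 22, 18, 10]
  nums=[26, 13, 22, 18, 10], result=26

Final answer: 26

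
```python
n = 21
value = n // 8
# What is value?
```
Trace:
  n=21
  n=21, value=2

Final answer: 2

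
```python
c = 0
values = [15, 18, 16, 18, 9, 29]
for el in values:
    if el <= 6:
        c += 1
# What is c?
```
Trace:
  c=0
  c=0, el=15
  c=0, el=18
  c=0, el=16
  c=0, el=18
  c=0, el=9
  c=0, el=29

Final answer: 0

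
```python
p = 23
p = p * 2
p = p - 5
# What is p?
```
Trace:
  p=23
  p=46
  p=41

Final answer: 41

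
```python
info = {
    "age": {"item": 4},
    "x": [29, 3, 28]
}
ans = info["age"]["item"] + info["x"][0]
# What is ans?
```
Trace:
  info={'age': {'item': 4}, 'x': [29, 3, 28]}
  info={'age': {'item': 4}, 'x': [29, 3, 28]}, ans=33

Final answer: 33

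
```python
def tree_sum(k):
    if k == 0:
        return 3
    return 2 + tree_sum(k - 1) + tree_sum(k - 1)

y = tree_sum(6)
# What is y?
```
Call trace (a repeated sub-call is expanded the first time; later identical calls just restate its return value):
tree_sum(k=6)
  tree_sum(k=5)
    tree_sum(k=4)
      tree_sum(k=3)
        tree_sum(k=2)
          tree_sum(k=1)
            tree_sum(k=0)
            -> return 3
            tree_sum(k=0)
            -> return 3
          -> return 8
          tree_sum(k=1) -> return 8  (same call as traced above)
        -> return 18
        tree_sum(k=2) -> return 18  (same call as traced above)
      -> return 38
      tree_sum(k=3) -> return 38  (same call as traced above)
    -> return 78
    tree_sum(k=4) -> return 78  (same call as traced above)
  -> return 158
  tree_sum(k=5) -> return 158  (same call as traced above)
-> return 318

Final answer: 318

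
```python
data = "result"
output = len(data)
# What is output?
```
Trace:
  data='result'
  data='result', output=6

Final answer: 6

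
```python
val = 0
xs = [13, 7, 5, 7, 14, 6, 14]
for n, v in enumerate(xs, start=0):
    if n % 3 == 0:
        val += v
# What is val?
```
Trace:
  val=0
  val=13, n=0, v=13
  val=13, n=1, v=7
  val=13, n=2, v=5
  val=20, n=3, v=7
  val=20, n=4, v=14
  val=20, n=5, v=6
  val=34, n=6, v=14

Final answer: 34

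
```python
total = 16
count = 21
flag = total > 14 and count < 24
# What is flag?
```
Trace:
  total=16
  total=16, count=21
  total=16, count=21, flag=True

Final answer: True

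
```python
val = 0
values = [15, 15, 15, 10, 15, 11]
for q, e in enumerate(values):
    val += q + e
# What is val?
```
Trace:
  val=0
  val=15, q=0, e=15
  val=31, q=1, e=15
  val=48, q=2, e=15
  val=61, q=3, e=10
  val=80, q=4, e=15
  val=96, q=5, e=11

Final answer: 96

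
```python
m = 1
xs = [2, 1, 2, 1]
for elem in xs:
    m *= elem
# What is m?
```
Trace:
  m=1
  m=2, elem=2
  m=2, elem=1
  m=4, elem=2
  m=4, elem=1

Final answer: 4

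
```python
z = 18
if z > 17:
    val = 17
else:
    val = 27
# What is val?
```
Trace:
  z=18
  z=18, val=17

Final answer: 17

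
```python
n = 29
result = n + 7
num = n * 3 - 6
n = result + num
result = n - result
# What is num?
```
Trace:
  n=29
  n=29, result=36
  n=29, result=36, num=81
  n=117, result=36, num=81
  n=117, result=81, num=81

Final answer: 81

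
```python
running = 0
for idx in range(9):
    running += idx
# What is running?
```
Trace:
  running=0
  running=0, idx=0
  running=1, idx=1
  running=3, idx=2
  running=6, idx=3
  running=10, idx=4
  running=15, idx=5
  running=21, idx=6
  running=28, idx=7
  running=36, idx=8

Final answer: 36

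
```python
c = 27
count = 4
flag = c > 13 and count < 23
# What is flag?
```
Trace:
  c=27
  c=27, count=4
  c=27, count=4, flag=True

Final answer: True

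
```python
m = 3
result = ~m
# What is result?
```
Trace:
  m=3
  m=3, result=-4

Final answer: -4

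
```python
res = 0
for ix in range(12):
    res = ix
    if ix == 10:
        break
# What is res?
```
Trace:
  res=0
  res=0, ix=0
  res=1, ix=1
  res=2, ix=2
  res=3, ix=3
  res=4, ix=4
  res=5, ix=5
  res=6, ix=6
  res=7, ix=7
  res=8, ix=8
  res=9, ix=9
  res=10, ix=10

Final answer: 10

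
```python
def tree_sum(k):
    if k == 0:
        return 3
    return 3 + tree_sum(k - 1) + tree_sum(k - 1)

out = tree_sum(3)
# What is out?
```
Call trace (a repeated sub-call is expanded the first time; later identical calls just restate its return value):
tree_sum(k=3)
  tree_sum(k=2)
    tree_sum(k=1)
      tree_sum(k=0)
      -> return 3
      tree_sum(k=0)
      -> return 3
    -> return 9
    tree_sum(k=1) -> return 9  (same call as traced above)
  -> return 21
  tree_sum(k=2) -> return 21  (same call as traced above)
-> return 45

Final answer: 45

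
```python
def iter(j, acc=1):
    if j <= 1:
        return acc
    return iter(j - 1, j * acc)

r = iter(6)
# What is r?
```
Call trace:
iter(j=6, acc=1)
  iter(j=5, acc=6)
    iter(j=4, acc=30)
      iter(j=3, acc=120)
        iter(j=2, acc=360)
          iter(j=1, acc=720)
          -> return 720
        -> return 720
      -> return 720
    -> return 720
  -> return 720
-> return 720

Final answer: 720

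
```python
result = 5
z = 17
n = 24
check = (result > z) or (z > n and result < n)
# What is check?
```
Trace:
  result=5
  result=5, z=17
  result=5, z=17, n=24
  result=5, z=17, n=24, check=False

Final answer: False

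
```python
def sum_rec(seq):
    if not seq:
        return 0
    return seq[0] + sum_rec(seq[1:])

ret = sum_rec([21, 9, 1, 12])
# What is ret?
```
Call trace:
sum_rec(seq=[21, 9, 1, 12])
  sum_rec(seq=[9, 1, 12])
    sum_rec(seq=[1, 12])
      sum_rec(seq=[12])
        sum_rec(seq=[])
        -> return 0
      -> return 12
    -> return 13
  -> return 22
-> return 43

Final answer: 43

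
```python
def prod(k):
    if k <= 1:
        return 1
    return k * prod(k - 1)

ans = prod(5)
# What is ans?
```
Call trace:
prod(k=5)
  prod(k=4)
    prod(k=3)
      prod(k=2)
        prod(k=1)
        -> return 1
      -> return 2
    -> return 6
  -> return 24
-> return 120

Final answer: 120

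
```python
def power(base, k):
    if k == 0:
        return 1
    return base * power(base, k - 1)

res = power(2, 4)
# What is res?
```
Call trace:
power(base=2, k=4)
  power(base=2, k=3)
    power(base=2, k=2)
      power(base=2, k=1)
        power(base=2, k=0)
        -> return 1
      -> return 2
    -> return 4
  -> return 8
-> return 16

Final answer: 16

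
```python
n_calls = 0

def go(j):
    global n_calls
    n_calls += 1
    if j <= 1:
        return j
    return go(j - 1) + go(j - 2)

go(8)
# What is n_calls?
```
Call trace (a repeated sub-call is expanded the first time; later identical calls just restate its return value):
go(j=8)
  go(j=7)
    go(j=6)
      go(j=5)
        go(j=4)
          go(j=3)
            go(j=2)
              go(j=1)
              -> return 1
              go(j=0)
              -> return 0
            -> return 1
            go(j=1)
            -> return 1
          -> return 2
          go(j=2) -> return 1  (same call as traced above)
        -> return 3
        go(j=3) -> return 2  (same call as traced above)
      -> return 5
      go(j=4) -> return 3  (same call as traced above)
    -> return 8
    go(j=5) -> return 5  (same call as traced above)
  -> return 13
  go(j=6) -> return 8  (same call as traced above)
-> return 21

n_calls is incremented once per call, so count the calls in each subtree. Let C(j) = number of calls made by go(j).
C(0) = C(1) = 1 (base case, no recursion); C(j) = 1 + C(j - 1) + C(j - 2) otherwise.
C(2) = 1 + C(1) + C(0) = 1 + 1 + 1 = 3
C(3) = 1 + C(2) + C(1) = 1 + 3 + 1 = 5
C(4) = 1 + C(3) + C(2) = 1 + 5 + 3 = 9
C(5) = 1 + C(4) + C(3) = 1 + 9 + 5 = 15
C(6) = 1 + C(5) + C(4) = 1 + 15 + 9 = 25
C(7) = 1 + C(6) + C(5) = 1 + 25 + 15 = 41
C(8) = 1 + C(7) + C(6) = 1 + 41 + 25 = 67
n_calls = C(8) = 67

Final answer: 67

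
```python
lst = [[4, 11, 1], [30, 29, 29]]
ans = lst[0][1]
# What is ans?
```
Trace:
  lst=[[4, 11, 1], [30, 29, 29]]
  lst=[[4, 11, 1], [30, 29, 29]], ans=11

Final answer: 11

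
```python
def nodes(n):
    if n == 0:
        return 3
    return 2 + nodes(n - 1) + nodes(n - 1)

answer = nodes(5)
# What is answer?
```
Call trace (a repeated sub-call is expanded the first time; later identical calls just restate its return value):
nodes(n=5)
  nodes(n=4)
    nodes(n=3)
      nodes(n=2)
        nodes(n=1)
          nodes(n=0)
          -> return 3
          nodes(n=0)
          -> return 3
        -> return 8
        nodes(n=1) -> return 8  (same call as traced above)
      -> return 18
      nodes(n=2) -> return 18  (same call as traced above)
    -> return 38
    nodes(n=3) -> return 38  (same call as traced above)
  -> return 78
  nodes(n=4) -> return 78  (same call as traced above)
-> return 158

Final answer: 158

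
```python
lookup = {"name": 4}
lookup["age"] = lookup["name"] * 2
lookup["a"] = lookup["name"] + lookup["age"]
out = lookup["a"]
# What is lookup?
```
Trace:
  lookup={'name': 4}
  lookup={'name': 4, 'age': 8}
  lookup={'name': 4, 'age': 8, 'a': 12}
  lookup={'name': 4, 'age': 8, 'a': 12}, out=12

Final answer: {'name': 4, 'age': 8, 'a': 12}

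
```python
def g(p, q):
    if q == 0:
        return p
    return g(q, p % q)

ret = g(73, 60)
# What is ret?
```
Call trace:
g(p=73, q=60)
  g(p=60, q=13)
    g(p=13, q=8)
      g(p=8, q=5)
        g(p=5, q=3)
          g(p=3, q=2)
            g(p=2, q=1)
              g(p=1, q=0)
              -> return 1
            -> return 1
          -> return 1
        -> return 1
      -> return 1
    -> return 1
  -> return 1
-> return 1

Final answer: 1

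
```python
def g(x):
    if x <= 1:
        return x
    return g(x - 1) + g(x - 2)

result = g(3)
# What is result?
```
Call trace:
g(x=3)
  g(x=2)
    g(x=1)
    -> return 1
    g(x=0)
    -> return 0
  -> return 1
  g(x=1)
  -> return 1
-> return 2

Final answer: 2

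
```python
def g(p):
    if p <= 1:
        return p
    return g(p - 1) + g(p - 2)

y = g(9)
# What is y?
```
Call trace (a repeated sub-call is expanded the first time; later identical calls just restate its return value):
g(p=9)
  g(p=8)
    g(p=7)
      g(p=6)
        g(p=5)
          g(p=4)
            g(p=3)
              g(p=2)
                g(p=1)
                -> return 1
                g(p=0)
                -> return 0
              -> return 1
              g(p=1)
              -> return 1
            -> return 2
            g(p=2) -> return 1  (same call as traced above)
          -> return 3
          g(p=3) -> return 2  (same call as traced above)
        -> return 5
        g(p=4) -> return 3  (same call as traced above)
      -> return 8
      g(p=5) -> return 5  (same call as traced above)
    -> return 13
    g(p=6) -> return 8  (same call as traced above)
  -> return 21
  g(p=7) -> return 13  (same call as traced above)
-> return 34

Final answer: 34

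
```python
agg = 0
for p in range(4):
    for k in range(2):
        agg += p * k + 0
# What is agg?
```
Trace:
  agg=0
  agg=0, p=0, k=0
  agg=0, p=0, k=1
  agg=0, p=1, k=0
  agg=1, p=1, k=1
  agg=1, p=2, k=0
  agg=3, p=2, k=1
  agg=3, p=3, k=0
  agg=6, p=3, k=1

Final answer: 6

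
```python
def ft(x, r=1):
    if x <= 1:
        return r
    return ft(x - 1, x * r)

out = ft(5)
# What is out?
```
Call trace:
ft(x=5, r=1)
  ft(x=4, r=5)
    ft(x=3, r=20)
      ft(x=2, r=60)
        ft(x=1, r=120)
        -> return 120
      -> return 120
    -> return 120
  -> return 120
-> return 120

Final answer: 120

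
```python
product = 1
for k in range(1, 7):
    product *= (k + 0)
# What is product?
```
Trace:
  product=1
  product=1, k=1
  product=2, k=2
  product=6, k=3
  product=24, k=4
  product=120, k=5
  product=720, k=6

Final answer: 720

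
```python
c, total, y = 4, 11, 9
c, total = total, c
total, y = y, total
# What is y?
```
Trace:
  c=4, total=11, y=9
  c=11, total=4, y=9
  c=11, total=9, y=4

Final answer: 4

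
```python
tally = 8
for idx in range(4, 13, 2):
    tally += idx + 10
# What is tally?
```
Trace:
  tally=8
  tally=22, idx=4
  tally=38, idx=6
  tally=56, idx=8
  tally=76, idx=10
  tally=98, idx=12

Final answer: 98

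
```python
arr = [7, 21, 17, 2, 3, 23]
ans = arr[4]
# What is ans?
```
Trace:
  arr=[7, 21, 17, 2, 3, 23]
  arr=[7, 21, 17, 2, 3, 23], ans=3

Final answer: 3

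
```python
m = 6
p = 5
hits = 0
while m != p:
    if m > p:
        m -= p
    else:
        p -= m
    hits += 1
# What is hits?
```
Trace:
  m=6
  m=6, p=5
  m=6, p=5, hits=0
  m=1, p=5, hits=1
  m=1, p=4, hits=2
  m=1, p=3, hits=3
  m=1, p=2, hits=4
  m=1, p=1, hits=5

Final answer: 5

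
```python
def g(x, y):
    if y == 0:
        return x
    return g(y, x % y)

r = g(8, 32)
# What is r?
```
Call trace:
g(x=8, y=32)
  g(x=32, y=8)
    g(x=8, y=0)
    -> return 8
  -> return 8
-> return 8

Final answer: 8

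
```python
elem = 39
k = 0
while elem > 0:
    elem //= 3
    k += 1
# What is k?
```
Trace:
  elem=39
  elem=39, k=0
  elem=13, k=1
  elem=4, k=2
  elem=1, k=3
  elem=0, k=4

Final answer: 4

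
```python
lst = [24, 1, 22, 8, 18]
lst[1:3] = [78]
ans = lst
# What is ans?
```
Trace:
  lst=[24, 1, 22, 8, 18]
  lst=[24, 78, 8, 18]
  lst=[24, 78, 8, 18], ans=[24, 78, 8, 18]

Final answer: [24, 78, 8, 18]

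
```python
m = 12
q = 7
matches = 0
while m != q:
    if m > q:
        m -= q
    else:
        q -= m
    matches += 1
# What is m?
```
Trace:
  m=12
  m=12, q=7
  m=12, q=7, matches=0
  m=5, q=7, matches=1
  m=5, q=2, matches=2
  m=3, q=2, matches=3
  m=1, q=2, matches=4
  m=1, q=1, matches=5

Final answer: 1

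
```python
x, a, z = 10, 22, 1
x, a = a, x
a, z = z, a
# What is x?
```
Trace:
  x=10, a=22, z=1
  x=22, a=10, z=1
  x=22, a=1, z=10

Final answer: 22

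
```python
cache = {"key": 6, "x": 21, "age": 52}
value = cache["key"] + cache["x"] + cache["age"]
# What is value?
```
Trace:
  cache={'key': 6, 'x': 21, 'age': 52}
  cache={'key': 6, 'x': 21, 'age': 52}, value=79

Final answer: 79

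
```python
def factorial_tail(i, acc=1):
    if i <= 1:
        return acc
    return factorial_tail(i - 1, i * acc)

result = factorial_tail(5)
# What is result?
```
Call trace:
factorial_tail(i=5, acc=1)
  factorial_tail(i=4, acc=5)
    factorial_tail(i=3, acc=20)
      factorial_tail(i=2, acc=60)
        factorial_tail(i=1, acc=120)
        -> return 120
      -> return 120
    -> return 120
  -> return 120
-> return 120

Final answer: 120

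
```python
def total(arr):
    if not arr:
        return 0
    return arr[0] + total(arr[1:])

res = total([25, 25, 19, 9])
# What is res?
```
Call trace:
total(arr=[25, 25, 19, 9])
  total(arr=[25, 19, 9])
    total(arr=[19, 9])
      total(arr=[9])
        total(arr=[])
        -> return 0
      -> return 9
    -> return 28
  -> return 53
-> return 78

Final answer: 78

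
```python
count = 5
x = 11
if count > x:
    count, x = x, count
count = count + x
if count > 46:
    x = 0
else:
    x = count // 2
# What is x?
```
Trace:
  count=5
  count=5, x=11
  count=5, x=11
  count=16, x=11
  count=16, x=8

Final answer: 8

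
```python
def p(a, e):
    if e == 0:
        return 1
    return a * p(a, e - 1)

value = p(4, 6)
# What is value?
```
Call trace:
p(a=4, e=6)
  p(a=4, e=5)
    p(a=4, e=4)
      p(a=4, e=3)
        p(a=4, e=2)
          p(a=4, e=1)
            p(a=4, e=0)
            -> return 1
          -> return 4
        -> return 16
      -> return 64
    -> return 256
  -> return 1024
-> return 4096

Final answer: 4096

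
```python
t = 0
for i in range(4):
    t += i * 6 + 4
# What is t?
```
Trace:
  t=0
  t=4, i=0
  t=14, i=1
  t=30, i=2
  t=52, i=3

Final answer: 52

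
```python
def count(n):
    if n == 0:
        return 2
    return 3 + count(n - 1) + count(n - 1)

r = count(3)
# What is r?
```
Call trace (a repeated sub-call is expanded the first time; later identical calls just restate its return value):
count(n=3)
  count(n=2)
    count(n=1)
      count(n=0)
      -> return 2
      count(n=0)
      -> return 2
    -> return 7
    count(n=1) -> return 7  (same call as traced above)
  -> return 17
  count(n=2) -> return 17  (same call as traced above)
-> return 37

Final answer: 37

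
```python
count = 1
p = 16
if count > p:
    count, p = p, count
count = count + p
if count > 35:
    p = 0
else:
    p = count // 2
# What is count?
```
Trace:
  count=1
  count=1, p=16
  count=1, p=16
  count=17, p=16
  count=17, p=8

Final answer: 17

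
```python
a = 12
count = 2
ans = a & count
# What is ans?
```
Trace:
  a=12
  a=12, count=2
  a=12, count=2, ans=0

Final answer: 0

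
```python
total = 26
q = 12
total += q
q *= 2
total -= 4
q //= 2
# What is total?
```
Trace:
  total=26
  total=26, q=12
  total=38, q=12
  total=38, q=24
  total=34, q=24
  total=34, q=12

Final answer: 34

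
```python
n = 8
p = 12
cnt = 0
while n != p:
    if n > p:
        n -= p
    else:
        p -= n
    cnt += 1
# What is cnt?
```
Trace:
  n=8
  n=8, p=12
  n=8, p=12, cnt=0
  n=8, p=4, cnt=1
  n=4, p=4, cnt=2

Final answer: 2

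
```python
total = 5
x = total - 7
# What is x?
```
Trace:
  total=5
  total=5, x=-2

Final answer: -2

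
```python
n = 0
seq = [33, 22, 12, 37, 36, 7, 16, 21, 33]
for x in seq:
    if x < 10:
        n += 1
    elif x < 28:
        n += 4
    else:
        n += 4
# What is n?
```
Trace:
  n=0
  n=4, x=33
  n=8, x=22
  n=12, x=12
  n=16, x=37
  n=20, x=36
  n=21, x=7
  n=25, x=16
  n=29, x=21
  n=33, x=33

Final answer: 33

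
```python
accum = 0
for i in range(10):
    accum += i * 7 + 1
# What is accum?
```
Trace:
  accum=0
  accum=1, i=0
  accum=9, i=1
  accum=24, i=2
  accum=46, i=3
  accum=75, i=4
  accum=111, i=5
  accum=154, i=6
  accum=204, i=7
  accum=261, i=8
  accum=325, i=9

Final answer: 325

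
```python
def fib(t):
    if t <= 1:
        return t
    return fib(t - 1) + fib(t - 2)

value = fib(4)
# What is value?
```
Call trace (a repeated sub-call is expanded the first time; later identical calls just restate its return value):
fib(t=4)
  fib(t=3)
    fib(t=2)
      fib(t=1)
      -> return 1
      fib(t=0)
      -> return 0
    -> return 1
    fib(t=1)
    -> return 1
  -> return 2
  fib(t=2) -> return 1  (same call as traced above)
-> return 3

Final answer: 3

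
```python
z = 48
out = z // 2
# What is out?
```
Trace:
  z=48
  z=48, out=24

Final answer: 24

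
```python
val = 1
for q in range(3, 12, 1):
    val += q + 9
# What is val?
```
Trace:
  val=1
  val=13, q=3
  val=26, q=4
  val=40, q=5
  val=55, q=6
  val=71, q=7
  val=88, q=8
  val=106, q=9
  val=125, q=10
  val=145, q=11

Final answer: 145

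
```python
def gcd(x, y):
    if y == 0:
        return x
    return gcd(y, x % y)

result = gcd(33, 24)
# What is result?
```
Call trace:
gcd(x=33, y=24)
  gcd(x=24, y=9)
    gcd(x=9, y=6)
      gcd(x=6, y=3)
        gcd(x=3, y=0)
        -> return 3
      -> return 3
    -> return 3
  -> return 3
-> return 3

Final answer: 3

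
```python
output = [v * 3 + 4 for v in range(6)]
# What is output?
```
Trace:
  v=0
  v=1
  v=2
  v=3
  v=4
  v=5
  output=[4, 7, 10, 13, 16, 19]

Final answer: [4, 7, 10, 13, 16, 19]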